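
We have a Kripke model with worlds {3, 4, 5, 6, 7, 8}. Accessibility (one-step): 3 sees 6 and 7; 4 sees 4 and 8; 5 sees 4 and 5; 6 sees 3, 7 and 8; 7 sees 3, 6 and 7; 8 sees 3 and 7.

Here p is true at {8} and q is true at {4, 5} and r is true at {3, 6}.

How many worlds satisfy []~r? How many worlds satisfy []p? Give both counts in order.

For []~r:
3: successors {6, 7}; ~r there: 6:F, 7:T. ✗
4: successors {4, 8}; ~r there: 4:T, 8:T. ✓
5: successors {4, 5}; ~r there: 4:T, 5:T. ✓
6: successors {3, 7, 8}; ~r there: 3:F, 7:T, 8:T. ✗
7: successors {3, 6, 7}; ~r there: 3:F, 6:F, 7:T. ✗
8: successors {3, 7}; ~r there: 3:F, 7:T. ✗
— 2 worlds.
For []p:
3: successors {6, 7}; p there: 6:F, 7:F. ✗
4: successors {4, 8}; p there: 4:F, 8:T. ✗
5: successors {4, 5}; p there: 4:F, 5:F. ✗
6: successors {3, 7, 8}; p there: 3:F, 7:F, 8:T. ✗
7: successors {3, 6, 7}; p there: 3:F, 6:F, 7:F. ✗
8: successors {3, 7}; p there: 3:F, 7:F. ✗
— 0 worlds.

2 and 0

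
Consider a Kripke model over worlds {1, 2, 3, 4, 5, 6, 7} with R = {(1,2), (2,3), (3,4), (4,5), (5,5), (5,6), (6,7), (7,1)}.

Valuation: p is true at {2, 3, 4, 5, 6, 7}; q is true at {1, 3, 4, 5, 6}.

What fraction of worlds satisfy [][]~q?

1: successors {2}; []~q there: 2:F. ✗
2: successors {3}; []~q there: 3:F. ✗
3: successors {4}; []~q there: 4:F. ✗
4: successors {5}; []~q there: 5:F. ✗
5: successors {5, 6}; []~q there: 5:F, 6:T. ✗
6: successors {7}; []~q there: 7:F. ✗
7: successors {1}; []~q there: 1:T. ✓
That's 1 of 7 worlds, so 1/7.

1/7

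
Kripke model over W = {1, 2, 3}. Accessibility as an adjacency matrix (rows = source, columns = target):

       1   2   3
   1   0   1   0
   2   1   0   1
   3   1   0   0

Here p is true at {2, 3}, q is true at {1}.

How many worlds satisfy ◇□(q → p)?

1: successors {2}; □(q → p) there: 2:F. ✗
2: successors {1, 3}; □(q → p) there: 1:T, 3:F. ✓
3: successors {1}; □(q → p) there: 1:T. ✓
Satisfying worlds: {2, 3}.

2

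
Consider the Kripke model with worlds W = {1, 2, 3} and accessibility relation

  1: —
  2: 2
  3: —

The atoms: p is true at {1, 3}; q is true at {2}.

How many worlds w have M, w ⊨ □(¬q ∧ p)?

2

1: no successors, so □(¬q ∧ p) holds vacuously. ✓
2: successors {2}; ¬q ∧ p there: 2:F. ✗
3: no successors, so □(¬q ∧ p) holds vacuously. ✓
Satisfying worlds: {1, 3}.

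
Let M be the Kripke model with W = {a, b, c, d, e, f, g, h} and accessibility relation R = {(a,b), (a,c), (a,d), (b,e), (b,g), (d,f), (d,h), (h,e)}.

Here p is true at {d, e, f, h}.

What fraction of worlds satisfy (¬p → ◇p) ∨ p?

3/4

a: ¬p → ◇p is T, p is F. ✓
b: ¬p → ◇p is T, p is F. ✓
c: ¬p → ◇p is F, p is F. ✗
d: ¬p → ◇p is T, p is T. ✓
e: ¬p → ◇p is T, p is T. ✓
f: ¬p → ◇p is T, p is T. ✓
g: ¬p → ◇p is F, p is F. ✗
h: ¬p → ◇p is T, p is T. ✓
That's 6 of 8 worlds, so 6/8 = 3/4.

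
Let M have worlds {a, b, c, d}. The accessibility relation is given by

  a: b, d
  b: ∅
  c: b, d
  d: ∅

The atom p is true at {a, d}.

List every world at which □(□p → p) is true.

a: successors {b, d}; □p → p there: b:F, d:T. ✗
b: no successors, so □(□p → p) holds vacuously. ✓
c: successors {b, d}; □p → p there: b:F, d:T. ✗
d: no successors, so □(□p → p) holds vacuously. ✓

{b, d}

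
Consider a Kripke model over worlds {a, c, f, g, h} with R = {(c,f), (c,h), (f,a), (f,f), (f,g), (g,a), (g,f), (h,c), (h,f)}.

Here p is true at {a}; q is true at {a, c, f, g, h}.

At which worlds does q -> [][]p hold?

{a}

a: q is T, [][]p is T. ✓
c: q is T, [][]p is F. ✗
f: q is T, [][]p is F. ✗
g: q is T, [][]p is F. ✗
h: q is T, [][]p is F. ✗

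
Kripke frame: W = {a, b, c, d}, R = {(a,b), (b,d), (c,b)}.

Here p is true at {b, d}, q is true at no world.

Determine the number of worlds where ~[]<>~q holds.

1

a: []<>~q is T. ✗
b: []<>~q is F. ✓
c: []<>~q is T. ✗
d: []<>~q is T. ✗
Satisfying worlds: {b}.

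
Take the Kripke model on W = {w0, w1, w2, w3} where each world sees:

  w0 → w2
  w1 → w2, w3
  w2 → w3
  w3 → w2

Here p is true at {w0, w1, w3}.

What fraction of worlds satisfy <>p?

w0: successors {w2}; p there: w2:F. ✗
w1: successors {w2, w3}; p there: w2:F, w3:T. ✓
w2: successors {w3}; p there: w3:T. ✓
w3: successors {w2}; p there: w2:F. ✗
That's 2 of 4 worlds, so 2/4 = 1/2.

1/2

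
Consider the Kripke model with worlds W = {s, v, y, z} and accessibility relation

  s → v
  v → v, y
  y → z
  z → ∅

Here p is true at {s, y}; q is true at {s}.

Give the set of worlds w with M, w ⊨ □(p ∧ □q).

{z}

s: successors {v}; p ∧ □q there: v:F. ✗
v: successors {v, y}; p ∧ □q there: v:F, y:F. ✗
y: successors {z}; p ∧ □q there: z:F. ✗
z: no successors, so □(p ∧ □q) holds vacuously. ✓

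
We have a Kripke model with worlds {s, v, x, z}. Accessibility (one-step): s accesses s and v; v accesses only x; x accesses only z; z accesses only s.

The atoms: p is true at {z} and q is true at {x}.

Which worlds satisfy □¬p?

{s, v, z}

s: successors {s, v}; ¬p there: s:T, v:T. ✓
v: successors {x}; ¬p there: x:T. ✓
x: successors {z}; ¬p there: z:F. ✗
z: successors {s}; ¬p there: s:T. ✓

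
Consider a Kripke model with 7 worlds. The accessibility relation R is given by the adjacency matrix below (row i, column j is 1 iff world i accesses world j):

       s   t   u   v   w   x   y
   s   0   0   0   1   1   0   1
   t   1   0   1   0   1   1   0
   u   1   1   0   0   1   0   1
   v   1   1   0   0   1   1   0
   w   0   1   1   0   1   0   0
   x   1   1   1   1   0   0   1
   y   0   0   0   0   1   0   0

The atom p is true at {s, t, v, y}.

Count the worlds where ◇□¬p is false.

s: successors {v, w, y}; □¬p there: v:F, w:F, y:T. ✓
t: successors {s, u, w, x}; □¬p there: s:F, u:F, w:F, x:F. ✗
u: successors {s, t, w, y}; □¬p there: s:F, t:F, w:F, y:T. ✓
v: successors {s, t, w, x}; □¬p there: s:F, t:F, w:F, x:F. ✗
w: successors {t, u, w}; □¬p there: t:F, u:F, w:F. ✗
x: successors {s, t, u, v, y}; □¬p there: s:F, t:F, u:F, v:F, y:T. ✓
y: successors {w}; □¬p there: w:F. ✗
Satisfying worlds: {s, u, x}.
So ◇□¬p fails at the other 4 worlds.

4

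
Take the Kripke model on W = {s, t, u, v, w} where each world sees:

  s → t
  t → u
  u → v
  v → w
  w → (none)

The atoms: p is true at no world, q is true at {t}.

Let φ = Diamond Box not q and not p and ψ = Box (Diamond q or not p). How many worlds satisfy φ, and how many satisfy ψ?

For Diamond Box not q and not p:
s: Diamond Box not q is T, not p is T. ✓
t: Diamond Box not q is T, not p is T. ✓
u: Diamond Box not q is T, not p is T. ✓
v: Diamond Box not q is T, not p is T. ✓
w: Diamond Box not q is F, not p is T. ✗
— 4 worlds.
For Box (Diamond q or not p):
s: successors {t}; Diamond q or not p there: t:T. ✓
t: successors {u}; Diamond q or not p there: u:T. ✓
u: successors {v}; Diamond q or not p there: v:T. ✓
v: successors {w}; Diamond q or not p there: w:T. ✓
w: no successors, so Box (Diamond q or not p) holds vacuously. ✓
— 5 worlds.

4 and 5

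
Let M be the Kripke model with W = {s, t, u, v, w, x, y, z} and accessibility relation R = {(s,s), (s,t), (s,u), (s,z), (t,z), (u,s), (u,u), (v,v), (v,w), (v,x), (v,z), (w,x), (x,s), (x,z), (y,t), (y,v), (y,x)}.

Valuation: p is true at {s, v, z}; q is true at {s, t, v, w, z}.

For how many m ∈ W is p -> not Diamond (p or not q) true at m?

s: p is T, not Diamond (p or not q) is F. ✗
t: p is F, not Diamond (p or not q) is F. ✓
u: p is F, not Diamond (p or not q) is F. ✓
v: p is T, not Diamond (p or not q) is F. ✗
w: p is F, not Diamond (p or not q) is F. ✓
x: p is F, not Diamond (p or not q) is F. ✓
y: p is F, not Diamond (p or not q) is F. ✓
z: p is T, not Diamond (p or not q) is T. ✓
Satisfying worlds: {t, u, w, x, y, z}.

6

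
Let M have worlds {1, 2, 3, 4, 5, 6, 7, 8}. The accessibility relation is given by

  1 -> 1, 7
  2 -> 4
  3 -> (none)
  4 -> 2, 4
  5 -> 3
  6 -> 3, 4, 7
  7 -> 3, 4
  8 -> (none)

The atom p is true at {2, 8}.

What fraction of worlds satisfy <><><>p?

1: successors {1, 7}; <><>p there: 1:F, 7:T. ✓
2: successors {4}; <><>p there: 4:T. ✓
3: no successors, so <><><>p fails. ✗
4: successors {2, 4}; <><>p there: 2:T, 4:T. ✓
5: successors {3}; <><>p there: 3:F. ✗
6: successors {3, 4, 7}; <><>p there: 3:F, 4:T, 7:T. ✓
7: successors {3, 4}; <><>p there: 3:F, 4:T. ✓
8: no successors, so <><><>p fails. ✗
That's 5 of 8 worlds, so 5/8.

5/8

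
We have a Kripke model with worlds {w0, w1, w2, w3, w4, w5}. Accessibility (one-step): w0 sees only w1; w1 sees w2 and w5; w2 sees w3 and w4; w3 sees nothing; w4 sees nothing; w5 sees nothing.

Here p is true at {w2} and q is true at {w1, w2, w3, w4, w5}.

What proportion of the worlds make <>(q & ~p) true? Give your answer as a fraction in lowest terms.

w0: successors {w1}; q & ~p there: w1:T. ✓
w1: successors {w2, w5}; q & ~p there: w2:F, w5:T. ✓
w2: successors {w3, w4}; q & ~p there: w3:T, w4:T. ✓
w3: no successors, so <>(q & ~p) fails. ✗
w4: no successors, so <>(q & ~p) fails. ✗
w5: no successors, so <>(q & ~p) fails. ✗
That's 3 of 6 worlds, so 3/6 = 1/2.

1/2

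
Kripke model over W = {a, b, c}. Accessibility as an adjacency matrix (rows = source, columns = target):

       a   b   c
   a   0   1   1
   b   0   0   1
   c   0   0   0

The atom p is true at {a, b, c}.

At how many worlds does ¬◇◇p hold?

2

a: ◇◇p is T. ✗
b: ◇◇p is F. ✓
c: ◇◇p is F. ✓
Satisfying worlds: {b, c}.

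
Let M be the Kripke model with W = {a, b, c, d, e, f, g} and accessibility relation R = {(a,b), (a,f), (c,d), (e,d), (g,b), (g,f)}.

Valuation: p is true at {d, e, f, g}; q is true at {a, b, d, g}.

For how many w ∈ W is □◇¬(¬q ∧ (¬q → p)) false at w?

a: successors {b, f}; ◇¬(¬q ∧ (¬q → p)) there: b:F, f:F. ✗
b: no successors, so □◇¬(¬q ∧ (¬q → p)) holds vacuously. ✓
c: successors {d}; ◇¬(¬q ∧ (¬q → p)) there: d:F. ✗
d: no successors, so □◇¬(¬q ∧ (¬q → p)) holds vacuously. ✓
e: successors {d}; ◇¬(¬q ∧ (¬q → p)) there: d:F. ✗
f: no successors, so □◇¬(¬q ∧ (¬q → p)) holds vacuously. ✓
g: successors {b, f}; ◇¬(¬q ∧ (¬q → p)) there: b:F, f:F. ✗
Satisfying worlds: {b, d, f}.
So □◇¬(¬q ∧ (¬q → p)) fails at the other 4 worlds.

4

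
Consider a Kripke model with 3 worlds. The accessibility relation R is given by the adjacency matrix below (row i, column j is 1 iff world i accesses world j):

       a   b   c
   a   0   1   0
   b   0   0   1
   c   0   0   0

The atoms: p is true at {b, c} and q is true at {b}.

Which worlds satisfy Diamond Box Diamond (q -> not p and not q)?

a: successors {b}; Box Diamond (q -> not p and not q) there: b:F. ✗
b: successors {c}; Box Diamond (q -> not p and not q) there: c:T. ✓
c: no successors, so Diamond Box Diamond (q -> not p and not q) fails. ✗

{b}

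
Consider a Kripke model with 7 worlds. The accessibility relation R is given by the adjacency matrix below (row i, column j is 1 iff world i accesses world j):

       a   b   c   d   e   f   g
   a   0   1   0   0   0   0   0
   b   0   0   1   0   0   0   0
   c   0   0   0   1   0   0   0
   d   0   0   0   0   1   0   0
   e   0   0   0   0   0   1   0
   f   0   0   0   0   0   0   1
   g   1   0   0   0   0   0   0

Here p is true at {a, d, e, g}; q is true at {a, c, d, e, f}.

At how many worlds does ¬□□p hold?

3

a: □□p is F. ✓
b: □□p is T. ✗
c: □□p is T. ✗
d: □□p is F. ✓
e: □□p is T. ✗
f: □□p is T. ✗
g: □□p is F. ✓
Satisfying worlds: {a, d, g}.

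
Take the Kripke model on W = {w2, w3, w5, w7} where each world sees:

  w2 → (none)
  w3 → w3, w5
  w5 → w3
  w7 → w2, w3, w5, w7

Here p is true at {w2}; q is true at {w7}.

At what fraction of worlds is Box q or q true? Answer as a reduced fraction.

w2: Box q is T, q is F. ✓
w3: Box q is F, q is F. ✗
w5: Box q is F, q is F. ✗
w7: Box q is F, q is T. ✓
That's 2 of 4 worlds, so 2/4 = 1/2.

1/2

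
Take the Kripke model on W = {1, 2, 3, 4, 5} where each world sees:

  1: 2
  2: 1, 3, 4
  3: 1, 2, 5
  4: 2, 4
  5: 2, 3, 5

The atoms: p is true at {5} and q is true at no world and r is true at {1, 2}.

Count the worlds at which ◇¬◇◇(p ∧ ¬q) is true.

3

1: successors {2}; ¬◇◇(p ∧ ¬q) there: 2:F. ✗
2: successors {1, 3, 4}; ¬◇◇(p ∧ ¬q) there: 1:T, 3:F, 4:T. ✓
3: successors {1, 2, 5}; ¬◇◇(p ∧ ¬q) there: 1:T, 2:F, 5:F. ✓
4: successors {2, 4}; ¬◇◇(p ∧ ¬q) there: 2:F, 4:T. ✓
5: successors {2, 3, 5}; ¬◇◇(p ∧ ¬q) there: 2:F, 3:F, 5:F. ✗
Satisfying worlds: {2, 3, 4}.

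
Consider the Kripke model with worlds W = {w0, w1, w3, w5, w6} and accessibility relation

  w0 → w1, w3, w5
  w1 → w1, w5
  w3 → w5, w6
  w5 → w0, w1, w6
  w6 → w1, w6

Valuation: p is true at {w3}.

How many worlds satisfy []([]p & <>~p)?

w0: successors {w1, w3, w5}; []p & <>~p there: w1:F, w3:F, w5:F. ✗
w1: successors {w1, w5}; []p & <>~p there: w1:F, w5:F. ✗
w3: successors {w5, w6}; []p & <>~p there: w5:F, w6:F. ✗
w5: successors {w0, w1, w6}; []p & <>~p there: w0:F, w1:F, w6:F. ✗
w6: successors {w1, w6}; []p & <>~p there: w1:F, w6:F. ✗
Satisfying worlds: ∅.

0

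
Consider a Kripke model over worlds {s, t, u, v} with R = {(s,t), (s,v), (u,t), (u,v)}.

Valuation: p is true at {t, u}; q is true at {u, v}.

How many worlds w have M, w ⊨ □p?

2

s: successors {t, v}; p there: t:T, v:F. ✗
t: no successors, so □p holds vacuously. ✓
u: successors {t, v}; p there: t:T, v:F. ✗
v: no successors, so □p holds vacuously. ✓
Satisfying worlds: {t, v}.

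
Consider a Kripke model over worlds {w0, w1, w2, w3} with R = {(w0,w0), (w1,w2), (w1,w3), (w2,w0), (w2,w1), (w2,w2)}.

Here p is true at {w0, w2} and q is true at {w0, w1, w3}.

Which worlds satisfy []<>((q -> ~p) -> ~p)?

{w0, w2, w3}

w0: successors {w0}; <>((q -> ~p) -> ~p) there: w0:T. ✓
w1: successors {w2, w3}; <>((q -> ~p) -> ~p) there: w2:T, w3:F. ✗
w2: successors {w0, w1, w2}; <>((q -> ~p) -> ~p) there: w0:T, w1:T, w2:T. ✓
w3: no successors, so []<>((q -> ~p) -> ~p) holds vacuously. ✓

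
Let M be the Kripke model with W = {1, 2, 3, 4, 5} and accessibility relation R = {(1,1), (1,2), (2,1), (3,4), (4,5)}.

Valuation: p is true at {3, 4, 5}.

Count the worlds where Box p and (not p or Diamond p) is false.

3

1: Box p is F, not p or Diamond p is T. ✗
2: Box p is F, not p or Diamond p is T. ✗
3: Box p is T, not p or Diamond p is T. ✓
4: Box p is T, not p or Diamond p is T. ✓
5: Box p is T, not p or Diamond p is F. ✗
Satisfying worlds: {3, 4}.
So Box p and (not p or Diamond p) fails at the other 3 worlds.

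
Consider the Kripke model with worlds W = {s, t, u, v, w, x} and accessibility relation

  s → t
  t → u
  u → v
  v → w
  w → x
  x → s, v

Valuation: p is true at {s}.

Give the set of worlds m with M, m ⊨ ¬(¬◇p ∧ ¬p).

s: ¬◇p ∧ ¬p is F. ✓
t: ¬◇p ∧ ¬p is T. ✗
u: ¬◇p ∧ ¬p is T. ✗
v: ¬◇p ∧ ¬p is T. ✗
w: ¬◇p ∧ ¬p is T. ✗
x: ¬◇p ∧ ¬p is F. ✓

{s, x}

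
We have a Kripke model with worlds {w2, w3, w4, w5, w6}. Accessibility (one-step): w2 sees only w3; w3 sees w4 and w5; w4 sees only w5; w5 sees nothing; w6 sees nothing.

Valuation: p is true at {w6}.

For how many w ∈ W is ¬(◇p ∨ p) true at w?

4

w2: ◇p ∨ p is F. ✓
w3: ◇p ∨ p is F. ✓
w4: ◇p ∨ p is F. ✓
w5: ◇p ∨ p is F. ✓
w6: ◇p ∨ p is T. ✗
Satisfying worlds: {w2, w3, w4, w5}.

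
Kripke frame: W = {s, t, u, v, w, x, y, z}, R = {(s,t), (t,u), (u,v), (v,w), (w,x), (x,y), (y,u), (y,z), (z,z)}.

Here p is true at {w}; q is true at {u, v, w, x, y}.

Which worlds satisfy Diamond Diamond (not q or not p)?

s: successors {t}; Diamond (not q or not p) there: t:T. ✓
t: successors {u}; Diamond (not q or not p) there: u:T. ✓
u: successors {v}; Diamond (not q or not p) there: v:F. ✗
v: successors {w}; Diamond (not q or not p) there: w:T. ✓
w: successors {x}; Diamond (not q or not p) there: x:T. ✓
x: successors {y}; Diamond (not q or not p) there: y:T. ✓
y: successors {u, z}; Diamond (not q or not p) there: u:T, z:T. ✓
z: successors {z}; Diamond (not q or not p) there: z:T. ✓

{s, t, v, w, x, y, z}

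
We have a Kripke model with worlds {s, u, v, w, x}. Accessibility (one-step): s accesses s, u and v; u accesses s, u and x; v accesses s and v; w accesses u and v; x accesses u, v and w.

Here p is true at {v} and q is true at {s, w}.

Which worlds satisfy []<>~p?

{s, u, v, w, x}

s: successors {s, u, v}; <>~p there: s:T, u:T, v:T. ✓
u: successors {s, u, x}; <>~p there: s:T, u:T, x:T. ✓
v: successors {s, v}; <>~p there: s:T, v:T. ✓
w: successors {u, v}; <>~p there: u:T, v:T. ✓
x: successors {u, v, w}; <>~p there: u:T, v:T, w:T. ✓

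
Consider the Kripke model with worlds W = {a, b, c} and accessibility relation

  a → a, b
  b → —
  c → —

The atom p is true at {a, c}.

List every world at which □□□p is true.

a: successors {a, b}; □□p there: a:F, b:T. ✗
b: no successors, so □□□p holds vacuously. ✓
c: no successors, so □□□p holds vacuously. ✓

{b, c}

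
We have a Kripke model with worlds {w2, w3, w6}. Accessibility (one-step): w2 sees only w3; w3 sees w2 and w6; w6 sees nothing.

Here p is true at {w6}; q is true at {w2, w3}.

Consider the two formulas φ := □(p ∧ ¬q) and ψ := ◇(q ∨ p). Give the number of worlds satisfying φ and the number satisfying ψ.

For □(p ∧ ¬q):
w2: successors {w3}; p ∧ ¬q there: w3:F. ✗
w3: successors {w2, w6}; p ∧ ¬q there: w2:F, w6:T. ✗
w6: no successors, so □(p ∧ ¬q) holds vacuously. ✓
— 1 world.
For ◇(q ∨ p):
w2: successors {w3}; q ∨ p there: w3:T. ✓
w3: successors {w2, w6}; q ∨ p there: w2:T, w6:T. ✓
w6: no successors, so ◇(q ∨ p) fails. ✗
— 2 worlds.

1 and 2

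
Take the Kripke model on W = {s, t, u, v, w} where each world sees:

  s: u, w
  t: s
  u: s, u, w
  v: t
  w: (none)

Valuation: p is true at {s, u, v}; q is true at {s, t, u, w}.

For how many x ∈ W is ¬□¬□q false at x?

1

s: □¬□q is F. ✓
t: □¬□q is F. ✓
u: □¬□q is F. ✓
v: □¬□q is F. ✓
w: □¬□q is T. ✗
Satisfying worlds: {s, t, u, v}.
So ¬□¬□q fails at the other 1 world.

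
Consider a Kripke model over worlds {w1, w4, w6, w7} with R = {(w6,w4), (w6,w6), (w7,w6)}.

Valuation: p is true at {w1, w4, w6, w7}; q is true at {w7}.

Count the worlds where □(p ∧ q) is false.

w1: no successors, so □(p ∧ q) holds vacuously. ✓
w4: no successors, so □(p ∧ q) holds vacuously. ✓
w6: successors {w4, w6}; p ∧ q there: w4:F, w6:F. ✗
w7: successors {w6}; p ∧ q there: w6:F. ✗
Satisfying worlds: {w1, w4}.
So □(p ∧ q) fails at the other 2 worlds.

2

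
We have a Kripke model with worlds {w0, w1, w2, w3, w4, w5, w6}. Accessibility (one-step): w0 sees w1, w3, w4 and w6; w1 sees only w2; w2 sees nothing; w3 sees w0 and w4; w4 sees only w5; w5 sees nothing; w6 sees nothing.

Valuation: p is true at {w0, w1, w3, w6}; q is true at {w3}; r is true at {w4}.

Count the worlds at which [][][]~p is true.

5

w0: successors {w1, w3, w4, w6}; [][]~p there: w1:T, w3:F, w4:T, w6:T. ✗
w1: successors {w2}; [][]~p there: w2:T. ✓
w2: no successors, so [][][]~p holds vacuously. ✓
w3: successors {w0, w4}; [][]~p there: w0:F, w4:T. ✗
w4: successors {w5}; [][]~p there: w5:T. ✓
w5: no successors, so [][][]~p holds vacuously. ✓
w6: no successors, so [][][]~p holds vacuously. ✓
Satisfying worlds: {w1, w2, w4, w5, w6}.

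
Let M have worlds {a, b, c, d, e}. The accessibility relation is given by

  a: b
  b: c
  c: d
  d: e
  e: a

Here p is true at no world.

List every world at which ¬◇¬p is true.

∅

a: ◇¬p is T. ✗
b: ◇¬p is T. ✗
c: ◇¬p is T. ✗
d: ◇¬p is T. ✗
e: ◇¬p is T. ✗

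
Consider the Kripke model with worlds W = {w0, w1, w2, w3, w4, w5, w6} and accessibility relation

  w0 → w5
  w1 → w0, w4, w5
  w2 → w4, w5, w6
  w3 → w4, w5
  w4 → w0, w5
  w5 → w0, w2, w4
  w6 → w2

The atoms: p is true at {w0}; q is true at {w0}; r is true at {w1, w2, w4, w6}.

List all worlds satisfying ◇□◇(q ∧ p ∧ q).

w0: successors {w5}; □◇(q ∧ p ∧ q) there: w5:F. ✗
w1: successors {w0, w4, w5}; □◇(q ∧ p ∧ q) there: w0:T, w4:F, w5:F. ✓
w2: successors {w4, w5, w6}; □◇(q ∧ p ∧ q) there: w4:F, w5:F, w6:F. ✗
w3: successors {w4, w5}; □◇(q ∧ p ∧ q) there: w4:F, w5:F. ✗
w4: successors {w0, w5}; □◇(q ∧ p ∧ q) there: w0:T, w5:F. ✓
w5: successors {w0, w2, w4}; □◇(q ∧ p ∧ q) there: w0:T, w2:F, w4:F. ✓
w6: successors {w2}; □◇(q ∧ p ∧ q) there: w2:F. ✗

{w1, w4, w5}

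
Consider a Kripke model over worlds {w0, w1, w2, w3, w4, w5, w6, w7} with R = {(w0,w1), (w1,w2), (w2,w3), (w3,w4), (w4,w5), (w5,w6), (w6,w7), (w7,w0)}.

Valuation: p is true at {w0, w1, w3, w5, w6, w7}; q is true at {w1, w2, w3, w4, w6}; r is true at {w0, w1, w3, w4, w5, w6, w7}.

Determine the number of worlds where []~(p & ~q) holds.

w0: successors {w1}; ~(p & ~q) there: w1:T. ✓
w1: successors {w2}; ~(p & ~q) there: w2:T. ✓
w2: successors {w3}; ~(p & ~q) there: w3:T. ✓
w3: successors {w4}; ~(p & ~q) there: w4:T. ✓
w4: successors {w5}; ~(p & ~q) there: w5:F. ✗
w5: successors {w6}; ~(p & ~q) there: w6:T. ✓
w6: successors {w7}; ~(p & ~q) there: w7:F. ✗
w7: successors {w0}; ~(p & ~q) there: w0:F. ✗
Satisfying worlds: {w0, w1, w2, w3, w5}.

5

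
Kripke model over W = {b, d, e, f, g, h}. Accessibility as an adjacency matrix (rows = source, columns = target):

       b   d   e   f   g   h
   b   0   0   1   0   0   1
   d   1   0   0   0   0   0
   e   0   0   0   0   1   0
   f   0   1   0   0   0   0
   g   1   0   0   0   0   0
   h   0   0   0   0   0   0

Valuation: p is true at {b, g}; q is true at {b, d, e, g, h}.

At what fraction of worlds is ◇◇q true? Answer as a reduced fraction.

5/6

b: successors {e, h}; ◇q there: e:T, h:F. ✓
d: successors {b}; ◇q there: b:T. ✓
e: successors {g}; ◇q there: g:T. ✓
f: successors {d}; ◇q there: d:T. ✓
g: successors {b}; ◇q there: b:T. ✓
h: no successors, so ◇◇q fails. ✗
That's 5 of 6 worlds, so 5/6.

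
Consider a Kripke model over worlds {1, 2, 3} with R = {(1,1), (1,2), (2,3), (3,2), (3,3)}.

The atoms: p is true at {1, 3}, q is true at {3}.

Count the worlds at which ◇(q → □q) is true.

2

1: successors {1, 2}; q → □q there: 1:T, 2:T. ✓
2: successors {3}; q → □q there: 3:F. ✗
3: successors {2, 3}; q → □q there: 2:T, 3:F. ✓
Satisfying worlds: {1, 3}.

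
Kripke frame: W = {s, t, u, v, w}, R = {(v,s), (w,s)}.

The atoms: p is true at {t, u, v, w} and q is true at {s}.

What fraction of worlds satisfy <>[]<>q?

s: no successors, so <>[]<>q fails. ✗
t: no successors, so <>[]<>q fails. ✗
u: no successors, so <>[]<>q fails. ✗
v: successors {s}; []<>q there: s:T. ✓
w: successors {s}; []<>q there: s:T. ✓
That's 2 of 5 worlds, so 2/5.

2/5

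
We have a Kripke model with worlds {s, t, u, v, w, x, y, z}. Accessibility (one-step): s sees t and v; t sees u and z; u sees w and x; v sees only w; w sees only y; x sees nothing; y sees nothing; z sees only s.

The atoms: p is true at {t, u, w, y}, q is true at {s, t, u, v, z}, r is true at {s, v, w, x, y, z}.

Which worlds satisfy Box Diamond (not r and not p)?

{x, y}

s: successors {t, v}; Diamond (not r and not p) there: t:F, v:F. ✗
t: successors {u, z}; Diamond (not r and not p) there: u:F, z:F. ✗
u: successors {w, x}; Diamond (not r and not p) there: w:F, x:F. ✗
v: successors {w}; Diamond (not r and not p) there: w:F. ✗
w: successors {y}; Diamond (not r and not p) there: y:F. ✗
x: no successors, so Box Diamond (not r and not p) holds vacuously. ✓
y: no successors, so Box Diamond (not r and not p) holds vacuously. ✓
z: successors {s}; Diamond (not r and not p) there: s:F. ✗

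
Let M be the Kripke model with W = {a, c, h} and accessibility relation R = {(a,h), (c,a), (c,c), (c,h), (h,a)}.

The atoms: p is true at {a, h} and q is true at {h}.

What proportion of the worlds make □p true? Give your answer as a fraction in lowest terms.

2/3

a: successors {h}; p there: h:T. ✓
c: successors {a, c, h}; p there: a:T, c:F, h:T. ✗
h: successors {a}; p there: a:T. ✓
That's 2 of 3 worlds, so 2/3.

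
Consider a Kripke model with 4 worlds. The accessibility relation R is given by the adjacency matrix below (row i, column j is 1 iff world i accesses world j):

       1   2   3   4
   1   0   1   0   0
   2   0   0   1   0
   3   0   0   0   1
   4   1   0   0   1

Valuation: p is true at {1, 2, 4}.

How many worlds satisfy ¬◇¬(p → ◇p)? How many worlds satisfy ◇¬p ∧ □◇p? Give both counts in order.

For ¬◇¬(p → ◇p):
1: ◇¬(p → ◇p) is T. ✗
2: ◇¬(p → ◇p) is F. ✓
3: ◇¬(p → ◇p) is F. ✓
4: ◇¬(p → ◇p) is F. ✓
— 3 worlds.
For ◇¬p ∧ □◇p:
1: ◇¬p is F, □◇p is F. ✗
2: ◇¬p is T, □◇p is T. ✓
3: ◇¬p is F, □◇p is T. ✗
4: ◇¬p is F, □◇p is T. ✗
— 1 world.

3 and 1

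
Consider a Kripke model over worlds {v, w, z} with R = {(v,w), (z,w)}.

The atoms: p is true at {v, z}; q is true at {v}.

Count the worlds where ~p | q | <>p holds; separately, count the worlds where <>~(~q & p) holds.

2 and 2

For ~p | q | <>p:
v: ~p | q is T, <>p is F. ✓
w: ~p | q is T, <>p is F. ✓
z: ~p | q is F, <>p is F. ✗
— 2 worlds.
For <>~(~q & p):
v: successors {w}; ~(~q & p) there: w:T. ✓
w: no successors, so <>~(~q & p) fails. ✗
z: successors {w}; ~(~q & p) there: w:T. ✓
— 2 worlds.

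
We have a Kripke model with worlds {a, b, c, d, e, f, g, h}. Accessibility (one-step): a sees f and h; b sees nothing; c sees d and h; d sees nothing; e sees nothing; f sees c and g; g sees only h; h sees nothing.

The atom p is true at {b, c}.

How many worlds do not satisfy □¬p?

a: successors {f, h}; ¬p there: f:T, h:T. ✓
b: no successors, so □¬p holds vacuously. ✓
c: successors {d, h}; ¬p there: d:T, h:T. ✓
d: no successors, so □¬p holds vacuously. ✓
e: no successors, so □¬p holds vacuously. ✓
f: successors {c, g}; ¬p there: c:F, g:T. ✗
g: successors {h}; ¬p there: h:T. ✓
h: no successors, so □¬p holds vacuously. ✓
Satisfying worlds: {a, b, c, d, e, g, h}.
So □¬p fails at the other 1 world.

1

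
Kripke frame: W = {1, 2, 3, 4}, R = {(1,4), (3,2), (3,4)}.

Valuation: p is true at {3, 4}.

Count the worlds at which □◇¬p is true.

1: successors {4}; ◇¬p there: 4:F. ✗
2: no successors, so □◇¬p holds vacuously. ✓
3: successors {2, 4}; ◇¬p there: 2:F, 4:F. ✗
4: no successors, so □◇¬p holds vacuously. ✓
Satisfying worlds: {2, 4}.

2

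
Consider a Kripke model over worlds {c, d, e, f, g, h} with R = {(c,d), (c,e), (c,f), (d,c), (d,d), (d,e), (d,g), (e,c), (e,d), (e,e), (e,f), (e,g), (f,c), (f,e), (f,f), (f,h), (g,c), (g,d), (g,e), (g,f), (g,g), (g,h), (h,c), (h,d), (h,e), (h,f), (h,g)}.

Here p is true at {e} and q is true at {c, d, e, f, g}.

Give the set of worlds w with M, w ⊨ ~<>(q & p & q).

∅

c: <>(q & p & q) is T. ✗
d: <>(q & p & q) is T. ✗
e: <>(q & p & q) is T. ✗
f: <>(q & p & q) is T. ✗
g: <>(q & p & q) is T. ✗
h: <>(q & p & q) is T. ✗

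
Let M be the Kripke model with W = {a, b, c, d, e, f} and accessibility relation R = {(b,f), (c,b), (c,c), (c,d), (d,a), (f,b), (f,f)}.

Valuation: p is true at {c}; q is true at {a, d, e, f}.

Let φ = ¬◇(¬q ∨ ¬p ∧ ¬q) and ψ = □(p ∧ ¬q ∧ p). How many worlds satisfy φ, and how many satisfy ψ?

4 and 2

For ¬◇(¬q ∨ ¬p ∧ ¬q):
a: ◇(¬q ∨ ¬p ∧ ¬q) is F. ✓
b: ◇(¬q ∨ ¬p ∧ ¬q) is F. ✓
c: ◇(¬q ∨ ¬p ∧ ¬q) is T. ✗
d: ◇(¬q ∨ ¬p ∧ ¬q) is F. ✓
e: ◇(¬q ∨ ¬p ∧ ¬q) is F. ✓
f: ◇(¬q ∨ ¬p ∧ ¬q) is T. ✗
— 4 worlds.
For □(p ∧ ¬q ∧ p):
a: no successors, so □(p ∧ ¬q ∧ p) holds vacuously. ✓
b: successors {f}; p ∧ ¬q ∧ p there: f:F. ✗
c: successors {b, c, d}; p ∧ ¬q ∧ p there: b:F, c:T, d:F. ✗
d: successors {a}; p ∧ ¬q ∧ p there: a:F. ✗
e: no successors, so □(p ∧ ¬q ∧ p) holds vacuously. ✓
f: successors {b, f}; p ∧ ¬q ∧ p there: b:F, f:F. ✗
— 2 worlds.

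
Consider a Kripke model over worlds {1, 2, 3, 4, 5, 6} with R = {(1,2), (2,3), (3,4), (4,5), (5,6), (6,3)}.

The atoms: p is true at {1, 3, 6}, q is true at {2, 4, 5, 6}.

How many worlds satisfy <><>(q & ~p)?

3

1: successors {2}; <>(q & ~p) there: 2:F. ✗
2: successors {3}; <>(q & ~p) there: 3:T. ✓
3: successors {4}; <>(q & ~p) there: 4:T. ✓
4: successors {5}; <>(q & ~p) there: 5:F. ✗
5: successors {6}; <>(q & ~p) there: 6:F. ✗
6: successors {3}; <>(q & ~p) there: 3:T. ✓
Satisfying worlds: {2, 3, 6}.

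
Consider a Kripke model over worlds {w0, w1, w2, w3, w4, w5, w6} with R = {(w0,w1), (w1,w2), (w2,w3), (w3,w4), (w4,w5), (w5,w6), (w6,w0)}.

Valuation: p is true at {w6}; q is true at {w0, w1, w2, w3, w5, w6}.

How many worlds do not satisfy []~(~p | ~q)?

6

w0: successors {w1}; ~(~p | ~q) there: w1:F. ✗
w1: successors {w2}; ~(~p | ~q) there: w2:F. ✗
w2: successors {w3}; ~(~p | ~q) there: w3:F. ✗
w3: successors {w4}; ~(~p | ~q) there: w4:F. ✗
w4: successors {w5}; ~(~p | ~q) there: w5:F. ✗
w5: successors {w6}; ~(~p | ~q) there: w6:T. ✓
w6: successors {w0}; ~(~p | ~q) there: w0:F. ✗
Satisfying worlds: {w5}.
So []~(~p | ~q) fails at the other 6 worlds.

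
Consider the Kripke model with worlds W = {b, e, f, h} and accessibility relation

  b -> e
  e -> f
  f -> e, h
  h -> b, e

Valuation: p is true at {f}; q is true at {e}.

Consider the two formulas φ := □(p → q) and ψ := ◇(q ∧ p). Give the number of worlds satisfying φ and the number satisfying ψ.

3 and 0

For □(p → q):
b: successors {e}; p → q there: e:T. ✓
e: successors {f}; p → q there: f:F. ✗
f: successors {e, h}; p → q there: e:T, h:T. ✓
h: successors {b, e}; p → q there: b:T, e:T. ✓
— 3 worlds.
For ◇(q ∧ p):
b: successors {e}; q ∧ p there: e:F. ✗
e: successors {f}; q ∧ p there: f:F. ✗
f: successors {e, h}; q ∧ p there: e:F, h:F. ✗
h: successors {b, e}; q ∧ p there: b:F, e:F. ✗
— 0 worlds.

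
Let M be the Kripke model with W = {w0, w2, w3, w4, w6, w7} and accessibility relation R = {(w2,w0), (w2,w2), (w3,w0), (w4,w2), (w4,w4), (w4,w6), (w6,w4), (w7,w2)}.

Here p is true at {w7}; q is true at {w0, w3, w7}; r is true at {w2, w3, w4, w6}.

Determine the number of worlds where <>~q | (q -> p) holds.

4

w0: <>~q is F, q -> p is F. ✗
w2: <>~q is T, q -> p is T. ✓
w3: <>~q is F, q -> p is F. ✗
w4: <>~q is T, q -> p is T. ✓
w6: <>~q is T, q -> p is T. ✓
w7: <>~q is T, q -> p is T. ✓
Satisfying worlds: {w2, w4, w6, w7}.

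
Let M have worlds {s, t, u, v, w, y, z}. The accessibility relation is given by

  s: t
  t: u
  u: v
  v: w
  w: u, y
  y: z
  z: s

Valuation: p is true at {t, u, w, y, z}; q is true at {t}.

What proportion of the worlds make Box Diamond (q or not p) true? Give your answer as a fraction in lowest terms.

s: successors {t}; Diamond (q or not p) there: t:F. ✗
t: successors {u}; Diamond (q or not p) there: u:T. ✓
u: successors {v}; Diamond (q or not p) there: v:F. ✗
v: successors {w}; Diamond (q or not p) there: w:F. ✗
w: successors {u, y}; Diamond (q or not p) there: u:T, y:F. ✗
y: successors {z}; Diamond (q or not p) there: z:T. ✓
z: successors {s}; Diamond (q or not p) there: s:T. ✓
That's 3 of 7 worlds, so 3/7.

3/7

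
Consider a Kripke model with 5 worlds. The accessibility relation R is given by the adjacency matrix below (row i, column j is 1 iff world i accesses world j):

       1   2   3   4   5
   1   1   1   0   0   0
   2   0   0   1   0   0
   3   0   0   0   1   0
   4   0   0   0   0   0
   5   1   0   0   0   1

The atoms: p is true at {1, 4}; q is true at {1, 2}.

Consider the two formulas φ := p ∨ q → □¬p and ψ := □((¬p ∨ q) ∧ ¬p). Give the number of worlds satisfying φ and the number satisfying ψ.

4 and 2

For p ∨ q → □¬p:
1: p ∨ q is T, □¬p is F. ✗
2: p ∨ q is T, □¬p is T. ✓
3: p ∨ q is F, □¬p is F. ✓
4: p ∨ q is T, □¬p is T. ✓
5: p ∨ q is F, □¬p is F. ✓
— 4 worlds.
For □((¬p ∨ q) ∧ ¬p):
1: successors {1, 2}; (¬p ∨ q) ∧ ¬p there: 1:F, 2:T. ✗
2: successors {3}; (¬p ∨ q) ∧ ¬p there: 3:T. ✓
3: successors {4}; (¬p ∨ q) ∧ ¬p there: 4:F. ✗
4: no successors, so □((¬p ∨ q) ∧ ¬p) holds vacuously. ✓
5: successors {1, 5}; (¬p ∨ q) ∧ ¬p there: 1:F, 5:T. ✗
— 2 worlds.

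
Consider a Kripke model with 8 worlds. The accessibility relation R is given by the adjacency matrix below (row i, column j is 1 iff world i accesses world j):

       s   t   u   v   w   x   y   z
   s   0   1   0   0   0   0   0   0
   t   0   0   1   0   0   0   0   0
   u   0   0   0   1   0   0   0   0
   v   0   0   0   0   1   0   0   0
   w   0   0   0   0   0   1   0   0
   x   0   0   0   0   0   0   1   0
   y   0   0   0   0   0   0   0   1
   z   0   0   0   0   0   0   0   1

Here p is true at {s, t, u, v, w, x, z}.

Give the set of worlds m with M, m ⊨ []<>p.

s: successors {t}; <>p there: t:T. ✓
t: successors {u}; <>p there: u:T. ✓
u: successors {v}; <>p there: v:T. ✓
v: successors {w}; <>p there: w:T. ✓
w: successors {x}; <>p there: x:F. ✗
x: successors {y}; <>p there: y:T. ✓
y: successors {z}; <>p there: z:T. ✓
z: successors {z}; <>p there: z:T. ✓

{s, t, u, v, x, y, z}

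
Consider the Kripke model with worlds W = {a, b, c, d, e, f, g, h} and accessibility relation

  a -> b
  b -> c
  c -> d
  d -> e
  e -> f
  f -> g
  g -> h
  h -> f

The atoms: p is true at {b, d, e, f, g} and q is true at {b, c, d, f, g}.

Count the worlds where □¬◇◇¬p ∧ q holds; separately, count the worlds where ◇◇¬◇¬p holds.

5 and 6

For □¬◇◇¬p ∧ q:
a: □¬◇◇¬p is T, q is F. ✗
b: □¬◇◇¬p is T, q is T. ✓
c: □¬◇◇¬p is T, q is T. ✓
d: □¬◇◇¬p is T, q is T. ✓
e: □¬◇◇¬p is F, q is F. ✗
f: □¬◇◇¬p is T, q is T. ✓
g: □¬◇◇¬p is T, q is T. ✓
h: □¬◇◇¬p is F, q is F. ✗
— 5 worlds.
For ◇◇¬◇¬p:
a: successors {b}; ◇¬◇¬p there: b:T. ✓
b: successors {c}; ◇¬◇¬p there: c:T. ✓
c: successors {d}; ◇¬◇¬p there: d:T. ✓
d: successors {e}; ◇¬◇¬p there: e:T. ✓
e: successors {f}; ◇¬◇¬p there: f:F. ✗
f: successors {g}; ◇¬◇¬p there: g:T. ✓
g: successors {h}; ◇¬◇¬p there: h:T. ✓
h: successors {f}; ◇¬◇¬p there: f:F. ✗
— 6 worlds.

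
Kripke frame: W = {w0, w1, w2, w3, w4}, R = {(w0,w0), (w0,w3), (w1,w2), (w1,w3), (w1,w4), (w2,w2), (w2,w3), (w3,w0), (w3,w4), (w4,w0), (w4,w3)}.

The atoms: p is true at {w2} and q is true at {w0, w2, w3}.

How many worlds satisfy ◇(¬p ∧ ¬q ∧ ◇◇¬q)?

w0: successors {w0, w3}; ¬p ∧ ¬q ∧ ◇◇¬q there: w0:F, w3:F. ✗
w1: successors {w2, w3, w4}; ¬p ∧ ¬q ∧ ◇◇¬q there: w2:F, w3:F, w4:T. ✓
w2: successors {w2, w3}; ¬p ∧ ¬q ∧ ◇◇¬q there: w2:F, w3:F. ✗
w3: successors {w0, w4}; ¬p ∧ ¬q ∧ ◇◇¬q there: w0:F, w4:T. ✓
w4: successors {w0, w3}; ¬p ∧ ¬q ∧ ◇◇¬q there: w0:F, w3:F. ✗
Satisfying worlds: {w1, w3}.

2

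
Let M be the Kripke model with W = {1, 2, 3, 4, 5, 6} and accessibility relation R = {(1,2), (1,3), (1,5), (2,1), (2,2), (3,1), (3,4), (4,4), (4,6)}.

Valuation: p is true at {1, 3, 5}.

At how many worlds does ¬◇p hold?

3

1: ◇p is T. ✗
2: ◇p is T. ✗
3: ◇p is T. ✗
4: ◇p is F. ✓
5: ◇p is F. ✓
6: ◇p is F. ✓
Satisfying worlds: {4, 5, 6}.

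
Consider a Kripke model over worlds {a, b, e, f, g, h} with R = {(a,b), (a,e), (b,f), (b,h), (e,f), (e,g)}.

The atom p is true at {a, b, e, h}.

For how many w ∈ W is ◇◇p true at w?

a: successors {b, e}; ◇p there: b:T, e:F. ✓
b: successors {f, h}; ◇p there: f:F, h:F. ✗
e: successors {f, g}; ◇p there: f:F, g:F. ✗
f: no successors, so ◇◇p fails. ✗
g: no successors, so ◇◇p fails. ✗
h: no successors, so ◇◇p fails. ✗
Satisfying worlds: {a}.

1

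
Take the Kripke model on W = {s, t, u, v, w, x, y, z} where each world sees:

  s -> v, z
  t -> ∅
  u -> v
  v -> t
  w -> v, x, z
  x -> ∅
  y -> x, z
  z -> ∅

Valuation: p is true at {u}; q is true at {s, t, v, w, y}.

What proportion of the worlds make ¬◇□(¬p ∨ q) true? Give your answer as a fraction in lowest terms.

3/8

s: ◇□(¬p ∨ q) is T. ✗
t: ◇□(¬p ∨ q) is F. ✓
u: ◇□(¬p ∨ q) is T. ✗
v: ◇□(¬p ∨ q) is T. ✗
w: ◇□(¬p ∨ q) is T. ✗
x: ◇□(¬p ∨ q) is F. ✓
y: ◇□(¬p ∨ q) is T. ✗
z: ◇□(¬p ∨ q) is F. ✓
That's 3 of 8 worlds, so 3/8.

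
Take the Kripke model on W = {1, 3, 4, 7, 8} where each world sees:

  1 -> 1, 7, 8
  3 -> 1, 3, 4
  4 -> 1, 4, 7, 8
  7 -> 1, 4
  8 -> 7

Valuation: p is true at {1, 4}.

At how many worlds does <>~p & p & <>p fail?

1: <>~p & p is T, <>p is T. ✓
3: <>~p & p is F, <>p is T. ✗
4: <>~p & p is T, <>p is T. ✓
7: <>~p & p is F, <>p is T. ✗
8: <>~p & p is F, <>p is F. ✗
Satisfying worlds: {1, 4}.
So <>~p & p & <>p fails at the other 3 worlds.

3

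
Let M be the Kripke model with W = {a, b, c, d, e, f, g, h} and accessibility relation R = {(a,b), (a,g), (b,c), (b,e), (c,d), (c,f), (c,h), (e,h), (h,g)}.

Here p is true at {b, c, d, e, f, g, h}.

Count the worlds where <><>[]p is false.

a: successors {b, g}; <>[]p there: b:T, g:F. ✓
b: successors {c, e}; <>[]p there: c:T, e:T. ✓
c: successors {d, f, h}; <>[]p there: d:F, f:F, h:T. ✓
d: no successors, so <><>[]p fails. ✗
e: successors {h}; <>[]p there: h:T. ✓
f: no successors, so <><>[]p fails. ✗
g: no successors, so <><>[]p fails. ✗
h: successors {g}; <>[]p there: g:F. ✗
Satisfying worlds: {a, b, c, e}.
So <><>[]p fails at the other 4 worlds.

4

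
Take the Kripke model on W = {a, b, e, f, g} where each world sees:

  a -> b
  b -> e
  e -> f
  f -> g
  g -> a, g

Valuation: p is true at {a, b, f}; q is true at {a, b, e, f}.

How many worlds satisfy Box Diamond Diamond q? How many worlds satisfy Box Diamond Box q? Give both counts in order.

4 and 3

For Box Diamond Diamond q:
a: successors {b}; Diamond Diamond q there: b:T. ✓
b: successors {e}; Diamond Diamond q there: e:F. ✗
e: successors {f}; Diamond Diamond q there: f:T. ✓
f: successors {g}; Diamond Diamond q there: g:T. ✓
g: successors {a, g}; Diamond Diamond q there: a:T, g:T. ✓
— 4 worlds.
For Box Diamond Box q:
a: successors {b}; Diamond Box q there: b:T. ✓
b: successors {e}; Diamond Box q there: e:F. ✗
e: successors {f}; Diamond Box q there: f:F. ✗
f: successors {g}; Diamond Box q there: g:T. ✓
g: successors {a, g}; Diamond Box q there: a:T, g:T. ✓
— 3 worlds.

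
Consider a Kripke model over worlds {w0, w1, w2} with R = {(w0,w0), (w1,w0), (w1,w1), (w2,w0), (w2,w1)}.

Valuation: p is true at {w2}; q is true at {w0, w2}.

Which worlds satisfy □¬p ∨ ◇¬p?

w0: □¬p is T, ◇¬p is T. ✓
w1: □¬p is T, ◇¬p is T. ✓
w2: □¬p is T, ◇¬p is T. ✓

{w0, w1, w2}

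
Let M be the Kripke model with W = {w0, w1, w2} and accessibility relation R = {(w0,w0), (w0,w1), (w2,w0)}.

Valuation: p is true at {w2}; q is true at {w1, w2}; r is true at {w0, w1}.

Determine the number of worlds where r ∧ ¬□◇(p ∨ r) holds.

1

w0: r is T, ¬□◇(p ∨ r) is T. ✓
w1: r is T, ¬□◇(p ∨ r) is F. ✗
w2: r is F, ¬□◇(p ∨ r) is F. ✗
Satisfying worlds: {w0}.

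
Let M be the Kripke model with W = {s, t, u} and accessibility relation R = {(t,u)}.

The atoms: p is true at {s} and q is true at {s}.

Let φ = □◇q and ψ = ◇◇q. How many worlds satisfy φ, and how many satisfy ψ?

2 and 0

For □◇q:
s: no successors, so □◇q holds vacuously. ✓
t: successors {u}; ◇q there: u:F. ✗
u: no successors, so □◇q holds vacuously. ✓
— 2 worlds.
For ◇◇q:
s: no successors, so ◇◇q fails. ✗
t: successors {u}; ◇q there: u:F. ✗
u: no successors, so ◇◇q fails. ✗
— 0 worlds.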